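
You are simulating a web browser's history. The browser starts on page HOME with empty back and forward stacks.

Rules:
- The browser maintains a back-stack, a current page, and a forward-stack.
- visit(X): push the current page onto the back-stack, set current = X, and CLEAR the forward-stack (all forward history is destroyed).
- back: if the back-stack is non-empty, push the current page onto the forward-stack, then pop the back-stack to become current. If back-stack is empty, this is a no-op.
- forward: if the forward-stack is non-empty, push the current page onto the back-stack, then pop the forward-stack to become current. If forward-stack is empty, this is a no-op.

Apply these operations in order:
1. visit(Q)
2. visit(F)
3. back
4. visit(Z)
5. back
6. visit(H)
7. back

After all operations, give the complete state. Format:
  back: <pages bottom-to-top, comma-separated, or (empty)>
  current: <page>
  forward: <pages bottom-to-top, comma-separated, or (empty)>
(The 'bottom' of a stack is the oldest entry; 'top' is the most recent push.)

After 1 (visit(Q)): cur=Q back=1 fwd=0
After 2 (visit(F)): cur=F back=2 fwd=0
After 3 (back): cur=Q back=1 fwd=1
After 4 (visit(Z)): cur=Z back=2 fwd=0
After 5 (back): cur=Q back=1 fwd=1
After 6 (visit(H)): cur=H back=2 fwd=0
After 7 (back): cur=Q back=1 fwd=1

Answer: back: HOME
current: Q
forward: H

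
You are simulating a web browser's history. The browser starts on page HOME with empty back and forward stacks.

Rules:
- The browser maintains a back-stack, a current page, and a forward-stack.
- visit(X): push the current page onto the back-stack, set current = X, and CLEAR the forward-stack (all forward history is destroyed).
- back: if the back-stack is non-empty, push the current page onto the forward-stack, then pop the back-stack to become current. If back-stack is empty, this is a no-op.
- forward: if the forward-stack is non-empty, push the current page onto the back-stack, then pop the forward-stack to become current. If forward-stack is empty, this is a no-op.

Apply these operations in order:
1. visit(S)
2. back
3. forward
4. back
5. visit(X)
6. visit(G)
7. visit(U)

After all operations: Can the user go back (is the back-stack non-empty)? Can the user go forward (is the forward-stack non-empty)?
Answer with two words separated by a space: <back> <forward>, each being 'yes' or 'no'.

Answer: yes no

Derivation:
After 1 (visit(S)): cur=S back=1 fwd=0
After 2 (back): cur=HOME back=0 fwd=1
After 3 (forward): cur=S back=1 fwd=0
After 4 (back): cur=HOME back=0 fwd=1
After 5 (visit(X)): cur=X back=1 fwd=0
After 6 (visit(G)): cur=G back=2 fwd=0
After 7 (visit(U)): cur=U back=3 fwd=0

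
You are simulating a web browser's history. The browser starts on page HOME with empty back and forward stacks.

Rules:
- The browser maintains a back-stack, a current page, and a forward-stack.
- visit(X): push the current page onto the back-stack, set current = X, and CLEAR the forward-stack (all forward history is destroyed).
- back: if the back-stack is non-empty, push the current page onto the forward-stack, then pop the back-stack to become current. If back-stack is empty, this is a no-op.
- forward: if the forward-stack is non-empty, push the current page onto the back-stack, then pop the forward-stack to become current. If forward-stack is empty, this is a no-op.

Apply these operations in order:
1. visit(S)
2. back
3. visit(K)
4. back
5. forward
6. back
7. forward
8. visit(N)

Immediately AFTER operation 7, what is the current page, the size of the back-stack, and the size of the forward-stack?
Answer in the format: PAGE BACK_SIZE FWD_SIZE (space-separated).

After 1 (visit(S)): cur=S back=1 fwd=0
After 2 (back): cur=HOME back=0 fwd=1
After 3 (visit(K)): cur=K back=1 fwd=0
After 4 (back): cur=HOME back=0 fwd=1
After 5 (forward): cur=K back=1 fwd=0
After 6 (back): cur=HOME back=0 fwd=1
After 7 (forward): cur=K back=1 fwd=0

K 1 0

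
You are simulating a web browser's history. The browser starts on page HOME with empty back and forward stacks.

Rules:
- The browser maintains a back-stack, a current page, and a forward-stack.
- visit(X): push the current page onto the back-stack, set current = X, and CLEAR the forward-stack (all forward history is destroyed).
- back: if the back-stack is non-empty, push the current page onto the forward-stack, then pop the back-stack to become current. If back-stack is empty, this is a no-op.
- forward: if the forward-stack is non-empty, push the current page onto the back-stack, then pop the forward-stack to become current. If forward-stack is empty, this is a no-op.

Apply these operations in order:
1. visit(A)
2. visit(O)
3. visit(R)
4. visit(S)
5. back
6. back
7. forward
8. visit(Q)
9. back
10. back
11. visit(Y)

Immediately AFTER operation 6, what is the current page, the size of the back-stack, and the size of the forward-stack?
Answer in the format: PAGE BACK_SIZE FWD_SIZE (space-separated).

After 1 (visit(A)): cur=A back=1 fwd=0
After 2 (visit(O)): cur=O back=2 fwd=0
After 3 (visit(R)): cur=R back=3 fwd=0
After 4 (visit(S)): cur=S back=4 fwd=0
After 5 (back): cur=R back=3 fwd=1
After 6 (back): cur=O back=2 fwd=2

O 2 2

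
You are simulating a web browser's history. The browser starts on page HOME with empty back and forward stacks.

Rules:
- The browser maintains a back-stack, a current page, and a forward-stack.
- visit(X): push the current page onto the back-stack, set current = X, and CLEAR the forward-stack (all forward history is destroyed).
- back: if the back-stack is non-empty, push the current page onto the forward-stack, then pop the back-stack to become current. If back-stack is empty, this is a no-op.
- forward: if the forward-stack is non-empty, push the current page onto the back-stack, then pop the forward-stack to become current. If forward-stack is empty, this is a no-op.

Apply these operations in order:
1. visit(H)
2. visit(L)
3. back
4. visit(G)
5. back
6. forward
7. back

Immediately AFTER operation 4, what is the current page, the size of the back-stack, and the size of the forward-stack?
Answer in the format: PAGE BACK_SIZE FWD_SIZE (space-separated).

After 1 (visit(H)): cur=H back=1 fwd=0
After 2 (visit(L)): cur=L back=2 fwd=0
After 3 (back): cur=H back=1 fwd=1
After 4 (visit(G)): cur=G back=2 fwd=0

G 2 0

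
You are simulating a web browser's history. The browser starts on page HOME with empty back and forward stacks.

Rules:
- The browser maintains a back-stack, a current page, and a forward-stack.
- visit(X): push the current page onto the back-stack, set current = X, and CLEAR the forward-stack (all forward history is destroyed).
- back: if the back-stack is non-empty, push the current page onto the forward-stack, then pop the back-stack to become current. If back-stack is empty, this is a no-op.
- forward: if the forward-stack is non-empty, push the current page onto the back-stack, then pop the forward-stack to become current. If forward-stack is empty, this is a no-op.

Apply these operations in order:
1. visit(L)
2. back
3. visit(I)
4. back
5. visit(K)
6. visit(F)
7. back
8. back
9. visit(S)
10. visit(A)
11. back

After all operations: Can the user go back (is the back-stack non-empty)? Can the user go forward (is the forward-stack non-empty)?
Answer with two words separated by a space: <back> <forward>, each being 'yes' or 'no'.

After 1 (visit(L)): cur=L back=1 fwd=0
After 2 (back): cur=HOME back=0 fwd=1
After 3 (visit(I)): cur=I back=1 fwd=0
After 4 (back): cur=HOME back=0 fwd=1
After 5 (visit(K)): cur=K back=1 fwd=0
After 6 (visit(F)): cur=F back=2 fwd=0
After 7 (back): cur=K back=1 fwd=1
After 8 (back): cur=HOME back=0 fwd=2
After 9 (visit(S)): cur=S back=1 fwd=0
After 10 (visit(A)): cur=A back=2 fwd=0
After 11 (back): cur=S back=1 fwd=1

Answer: yes yes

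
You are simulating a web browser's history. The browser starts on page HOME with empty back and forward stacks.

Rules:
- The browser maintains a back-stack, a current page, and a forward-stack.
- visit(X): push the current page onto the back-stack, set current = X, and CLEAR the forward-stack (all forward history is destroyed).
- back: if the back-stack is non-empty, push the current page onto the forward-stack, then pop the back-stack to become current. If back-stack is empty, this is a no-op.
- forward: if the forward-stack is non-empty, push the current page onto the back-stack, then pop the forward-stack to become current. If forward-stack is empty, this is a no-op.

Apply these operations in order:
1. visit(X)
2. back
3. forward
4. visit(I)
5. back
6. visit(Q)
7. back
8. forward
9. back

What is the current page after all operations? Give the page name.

Answer: X

Derivation:
After 1 (visit(X)): cur=X back=1 fwd=0
After 2 (back): cur=HOME back=0 fwd=1
After 3 (forward): cur=X back=1 fwd=0
After 4 (visit(I)): cur=I back=2 fwd=0
After 5 (back): cur=X back=1 fwd=1
After 6 (visit(Q)): cur=Q back=2 fwd=0
After 7 (back): cur=X back=1 fwd=1
After 8 (forward): cur=Q back=2 fwd=0
After 9 (back): cur=X back=1 fwd=1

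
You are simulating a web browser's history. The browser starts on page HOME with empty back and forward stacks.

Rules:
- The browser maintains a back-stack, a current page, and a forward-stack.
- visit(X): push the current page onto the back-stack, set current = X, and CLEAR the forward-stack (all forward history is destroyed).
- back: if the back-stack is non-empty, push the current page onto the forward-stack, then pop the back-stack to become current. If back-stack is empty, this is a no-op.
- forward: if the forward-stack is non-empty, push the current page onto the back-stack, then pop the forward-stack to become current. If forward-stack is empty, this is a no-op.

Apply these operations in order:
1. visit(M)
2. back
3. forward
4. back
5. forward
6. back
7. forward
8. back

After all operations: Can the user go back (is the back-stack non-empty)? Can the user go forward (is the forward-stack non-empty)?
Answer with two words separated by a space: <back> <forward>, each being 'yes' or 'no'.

After 1 (visit(M)): cur=M back=1 fwd=0
After 2 (back): cur=HOME back=0 fwd=1
After 3 (forward): cur=M back=1 fwd=0
After 4 (back): cur=HOME back=0 fwd=1
After 5 (forward): cur=M back=1 fwd=0
After 6 (back): cur=HOME back=0 fwd=1
After 7 (forward): cur=M back=1 fwd=0
After 8 (back): cur=HOME back=0 fwd=1

Answer: no yes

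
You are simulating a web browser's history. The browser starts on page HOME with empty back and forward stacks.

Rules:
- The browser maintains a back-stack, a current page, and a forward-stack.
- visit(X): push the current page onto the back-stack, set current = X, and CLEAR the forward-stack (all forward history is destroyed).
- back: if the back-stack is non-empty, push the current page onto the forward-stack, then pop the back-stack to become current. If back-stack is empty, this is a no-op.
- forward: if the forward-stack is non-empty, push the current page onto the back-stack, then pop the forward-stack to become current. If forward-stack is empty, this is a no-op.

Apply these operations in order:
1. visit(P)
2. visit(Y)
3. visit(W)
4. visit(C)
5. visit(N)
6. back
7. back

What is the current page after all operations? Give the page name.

After 1 (visit(P)): cur=P back=1 fwd=0
After 2 (visit(Y)): cur=Y back=2 fwd=0
After 3 (visit(W)): cur=W back=3 fwd=0
After 4 (visit(C)): cur=C back=4 fwd=0
After 5 (visit(N)): cur=N back=5 fwd=0
After 6 (back): cur=C back=4 fwd=1
After 7 (back): cur=W back=3 fwd=2

Answer: W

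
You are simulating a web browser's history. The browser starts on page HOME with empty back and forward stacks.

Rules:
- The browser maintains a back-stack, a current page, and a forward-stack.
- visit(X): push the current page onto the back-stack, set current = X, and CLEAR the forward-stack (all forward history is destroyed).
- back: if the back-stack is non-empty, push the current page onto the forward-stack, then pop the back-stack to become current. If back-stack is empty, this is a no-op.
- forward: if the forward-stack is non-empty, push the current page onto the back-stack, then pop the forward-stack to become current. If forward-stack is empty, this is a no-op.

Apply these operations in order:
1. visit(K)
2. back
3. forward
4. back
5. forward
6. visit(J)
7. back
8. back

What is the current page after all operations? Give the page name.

After 1 (visit(K)): cur=K back=1 fwd=0
After 2 (back): cur=HOME back=0 fwd=1
After 3 (forward): cur=K back=1 fwd=0
After 4 (back): cur=HOME back=0 fwd=1
After 5 (forward): cur=K back=1 fwd=0
After 6 (visit(J)): cur=J back=2 fwd=0
After 7 (back): cur=K back=1 fwd=1
After 8 (back): cur=HOME back=0 fwd=2

Answer: HOME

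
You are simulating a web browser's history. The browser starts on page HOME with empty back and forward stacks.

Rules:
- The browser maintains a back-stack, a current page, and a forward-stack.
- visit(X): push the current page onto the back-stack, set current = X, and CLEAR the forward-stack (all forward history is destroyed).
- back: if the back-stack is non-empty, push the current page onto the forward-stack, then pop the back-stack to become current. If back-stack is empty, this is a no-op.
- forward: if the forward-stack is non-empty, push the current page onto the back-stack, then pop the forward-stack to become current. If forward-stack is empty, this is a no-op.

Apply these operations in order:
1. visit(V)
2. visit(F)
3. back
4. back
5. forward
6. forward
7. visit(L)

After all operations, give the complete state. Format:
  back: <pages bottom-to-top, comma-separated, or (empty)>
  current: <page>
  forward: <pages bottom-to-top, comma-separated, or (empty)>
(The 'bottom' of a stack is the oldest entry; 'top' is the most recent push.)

Answer: back: HOME,V,F
current: L
forward: (empty)

Derivation:
After 1 (visit(V)): cur=V back=1 fwd=0
After 2 (visit(F)): cur=F back=2 fwd=0
After 3 (back): cur=V back=1 fwd=1
After 4 (back): cur=HOME back=0 fwd=2
After 5 (forward): cur=V back=1 fwd=1
After 6 (forward): cur=F back=2 fwd=0
After 7 (visit(L)): cur=L back=3 fwd=0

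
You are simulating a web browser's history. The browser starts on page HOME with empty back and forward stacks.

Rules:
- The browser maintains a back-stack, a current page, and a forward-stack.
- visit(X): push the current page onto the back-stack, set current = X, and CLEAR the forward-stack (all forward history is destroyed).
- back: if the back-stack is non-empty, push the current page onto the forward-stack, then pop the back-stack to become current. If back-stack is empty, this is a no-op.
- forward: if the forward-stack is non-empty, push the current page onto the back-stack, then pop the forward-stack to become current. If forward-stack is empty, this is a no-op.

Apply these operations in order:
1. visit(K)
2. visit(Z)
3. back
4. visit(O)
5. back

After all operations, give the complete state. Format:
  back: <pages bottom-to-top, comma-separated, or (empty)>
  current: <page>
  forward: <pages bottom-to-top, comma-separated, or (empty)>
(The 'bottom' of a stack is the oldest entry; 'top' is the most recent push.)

Answer: back: HOME
current: K
forward: O

Derivation:
After 1 (visit(K)): cur=K back=1 fwd=0
After 2 (visit(Z)): cur=Z back=2 fwd=0
After 3 (back): cur=K back=1 fwd=1
After 4 (visit(O)): cur=O back=2 fwd=0
After 5 (back): cur=K back=1 fwd=1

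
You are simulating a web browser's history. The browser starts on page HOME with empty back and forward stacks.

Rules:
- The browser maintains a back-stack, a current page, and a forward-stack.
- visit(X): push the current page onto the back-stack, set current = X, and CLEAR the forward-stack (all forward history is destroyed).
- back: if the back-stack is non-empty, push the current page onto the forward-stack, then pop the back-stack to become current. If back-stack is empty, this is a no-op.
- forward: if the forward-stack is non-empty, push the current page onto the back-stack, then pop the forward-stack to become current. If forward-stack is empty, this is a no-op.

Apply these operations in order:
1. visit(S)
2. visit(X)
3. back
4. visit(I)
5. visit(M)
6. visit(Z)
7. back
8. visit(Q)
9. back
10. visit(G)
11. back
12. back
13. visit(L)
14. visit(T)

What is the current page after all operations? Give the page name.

After 1 (visit(S)): cur=S back=1 fwd=0
After 2 (visit(X)): cur=X back=2 fwd=0
After 3 (back): cur=S back=1 fwd=1
After 4 (visit(I)): cur=I back=2 fwd=0
After 5 (visit(M)): cur=M back=3 fwd=0
After 6 (visit(Z)): cur=Z back=4 fwd=0
After 7 (back): cur=M back=3 fwd=1
After 8 (visit(Q)): cur=Q back=4 fwd=0
After 9 (back): cur=M back=3 fwd=1
After 10 (visit(G)): cur=G back=4 fwd=0
After 11 (back): cur=M back=3 fwd=1
After 12 (back): cur=I back=2 fwd=2
After 13 (visit(L)): cur=L back=3 fwd=0
After 14 (visit(T)): cur=T back=4 fwd=0

Answer: T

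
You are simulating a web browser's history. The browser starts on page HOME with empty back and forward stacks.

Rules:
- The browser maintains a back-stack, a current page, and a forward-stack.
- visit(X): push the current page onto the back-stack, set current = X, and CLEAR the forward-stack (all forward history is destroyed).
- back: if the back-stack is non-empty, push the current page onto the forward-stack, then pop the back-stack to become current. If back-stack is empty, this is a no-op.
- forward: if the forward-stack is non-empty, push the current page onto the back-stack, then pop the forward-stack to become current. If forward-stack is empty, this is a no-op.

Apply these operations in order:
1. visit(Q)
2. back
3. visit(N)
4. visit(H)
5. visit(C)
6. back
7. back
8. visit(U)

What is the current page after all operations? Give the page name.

After 1 (visit(Q)): cur=Q back=1 fwd=0
After 2 (back): cur=HOME back=0 fwd=1
After 3 (visit(N)): cur=N back=1 fwd=0
After 4 (visit(H)): cur=H back=2 fwd=0
After 5 (visit(C)): cur=C back=3 fwd=0
After 6 (back): cur=H back=2 fwd=1
After 7 (back): cur=N back=1 fwd=2
After 8 (visit(U)): cur=U back=2 fwd=0

Answer: U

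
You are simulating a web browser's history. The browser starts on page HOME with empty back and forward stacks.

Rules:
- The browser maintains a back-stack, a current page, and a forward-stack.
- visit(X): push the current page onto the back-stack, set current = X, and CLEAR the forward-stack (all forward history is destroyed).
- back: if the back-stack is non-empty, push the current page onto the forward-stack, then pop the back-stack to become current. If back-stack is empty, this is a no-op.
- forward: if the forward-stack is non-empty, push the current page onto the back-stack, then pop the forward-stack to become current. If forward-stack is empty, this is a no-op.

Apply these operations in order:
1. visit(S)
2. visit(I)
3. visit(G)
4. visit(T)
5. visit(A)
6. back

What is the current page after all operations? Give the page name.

Answer: T

Derivation:
After 1 (visit(S)): cur=S back=1 fwd=0
After 2 (visit(I)): cur=I back=2 fwd=0
After 3 (visit(G)): cur=G back=3 fwd=0
After 4 (visit(T)): cur=T back=4 fwd=0
After 5 (visit(A)): cur=A back=5 fwd=0
After 6 (back): cur=T back=4 fwd=1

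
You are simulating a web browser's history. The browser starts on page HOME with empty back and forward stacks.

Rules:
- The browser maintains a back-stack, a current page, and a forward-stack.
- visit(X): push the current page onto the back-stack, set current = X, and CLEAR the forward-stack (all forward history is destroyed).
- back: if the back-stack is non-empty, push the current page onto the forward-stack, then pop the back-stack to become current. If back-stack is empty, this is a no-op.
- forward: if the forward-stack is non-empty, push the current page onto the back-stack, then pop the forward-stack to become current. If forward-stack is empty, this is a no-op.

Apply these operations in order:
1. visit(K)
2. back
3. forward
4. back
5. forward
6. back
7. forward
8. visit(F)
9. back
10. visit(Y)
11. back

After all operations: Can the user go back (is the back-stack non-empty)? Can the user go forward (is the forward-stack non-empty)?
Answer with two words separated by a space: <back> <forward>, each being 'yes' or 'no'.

Answer: yes yes

Derivation:
After 1 (visit(K)): cur=K back=1 fwd=0
After 2 (back): cur=HOME back=0 fwd=1
After 3 (forward): cur=K back=1 fwd=0
After 4 (back): cur=HOME back=0 fwd=1
After 5 (forward): cur=K back=1 fwd=0
After 6 (back): cur=HOME back=0 fwd=1
After 7 (forward): cur=K back=1 fwd=0
After 8 (visit(F)): cur=F back=2 fwd=0
After 9 (back): cur=K back=1 fwd=1
After 10 (visit(Y)): cur=Y back=2 fwd=0
After 11 (back): cur=K back=1 fwd=1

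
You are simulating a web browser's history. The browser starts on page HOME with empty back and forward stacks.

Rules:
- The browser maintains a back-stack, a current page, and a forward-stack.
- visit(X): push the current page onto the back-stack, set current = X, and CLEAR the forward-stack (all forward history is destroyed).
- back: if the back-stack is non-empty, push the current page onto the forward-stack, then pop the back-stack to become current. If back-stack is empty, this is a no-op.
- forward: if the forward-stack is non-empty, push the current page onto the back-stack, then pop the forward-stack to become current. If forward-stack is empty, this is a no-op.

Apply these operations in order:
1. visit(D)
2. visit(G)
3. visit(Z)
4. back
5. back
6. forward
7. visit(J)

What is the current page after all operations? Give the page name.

After 1 (visit(D)): cur=D back=1 fwd=0
After 2 (visit(G)): cur=G back=2 fwd=0
After 3 (visit(Z)): cur=Z back=3 fwd=0
After 4 (back): cur=G back=2 fwd=1
After 5 (back): cur=D back=1 fwd=2
After 6 (forward): cur=G back=2 fwd=1
After 7 (visit(J)): cur=J back=3 fwd=0

Answer: J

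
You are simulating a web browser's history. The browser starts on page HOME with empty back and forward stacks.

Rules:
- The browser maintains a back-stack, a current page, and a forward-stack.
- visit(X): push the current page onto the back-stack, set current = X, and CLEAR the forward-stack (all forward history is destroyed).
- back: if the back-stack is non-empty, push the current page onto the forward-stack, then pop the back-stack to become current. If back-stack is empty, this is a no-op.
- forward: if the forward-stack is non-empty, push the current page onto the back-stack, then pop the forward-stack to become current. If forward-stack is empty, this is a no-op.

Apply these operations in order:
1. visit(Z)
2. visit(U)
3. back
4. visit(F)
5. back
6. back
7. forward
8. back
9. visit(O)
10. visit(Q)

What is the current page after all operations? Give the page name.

Answer: Q

Derivation:
After 1 (visit(Z)): cur=Z back=1 fwd=0
After 2 (visit(U)): cur=U back=2 fwd=0
After 3 (back): cur=Z back=1 fwd=1
After 4 (visit(F)): cur=F back=2 fwd=0
After 5 (back): cur=Z back=1 fwd=1
After 6 (back): cur=HOME back=0 fwd=2
After 7 (forward): cur=Z back=1 fwd=1
After 8 (back): cur=HOME back=0 fwd=2
After 9 (visit(O)): cur=O back=1 fwd=0
After 10 (visit(Q)): cur=Q back=2 fwd=0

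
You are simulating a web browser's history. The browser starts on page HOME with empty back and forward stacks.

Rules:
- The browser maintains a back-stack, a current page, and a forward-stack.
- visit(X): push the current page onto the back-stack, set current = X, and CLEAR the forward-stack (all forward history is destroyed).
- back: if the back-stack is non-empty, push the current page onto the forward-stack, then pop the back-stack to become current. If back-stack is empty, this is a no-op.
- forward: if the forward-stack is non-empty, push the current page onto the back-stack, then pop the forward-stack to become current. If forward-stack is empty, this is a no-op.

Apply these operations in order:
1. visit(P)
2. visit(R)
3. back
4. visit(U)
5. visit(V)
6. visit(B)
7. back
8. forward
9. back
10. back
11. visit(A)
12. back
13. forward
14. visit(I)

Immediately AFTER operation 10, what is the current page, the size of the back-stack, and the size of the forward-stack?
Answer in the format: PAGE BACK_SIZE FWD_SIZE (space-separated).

After 1 (visit(P)): cur=P back=1 fwd=0
After 2 (visit(R)): cur=R back=2 fwd=0
After 3 (back): cur=P back=1 fwd=1
After 4 (visit(U)): cur=U back=2 fwd=0
After 5 (visit(V)): cur=V back=3 fwd=0
After 6 (visit(B)): cur=B back=4 fwd=0
After 7 (back): cur=V back=3 fwd=1
After 8 (forward): cur=B back=4 fwd=0
After 9 (back): cur=V back=3 fwd=1
After 10 (back): cur=U back=2 fwd=2

U 2 2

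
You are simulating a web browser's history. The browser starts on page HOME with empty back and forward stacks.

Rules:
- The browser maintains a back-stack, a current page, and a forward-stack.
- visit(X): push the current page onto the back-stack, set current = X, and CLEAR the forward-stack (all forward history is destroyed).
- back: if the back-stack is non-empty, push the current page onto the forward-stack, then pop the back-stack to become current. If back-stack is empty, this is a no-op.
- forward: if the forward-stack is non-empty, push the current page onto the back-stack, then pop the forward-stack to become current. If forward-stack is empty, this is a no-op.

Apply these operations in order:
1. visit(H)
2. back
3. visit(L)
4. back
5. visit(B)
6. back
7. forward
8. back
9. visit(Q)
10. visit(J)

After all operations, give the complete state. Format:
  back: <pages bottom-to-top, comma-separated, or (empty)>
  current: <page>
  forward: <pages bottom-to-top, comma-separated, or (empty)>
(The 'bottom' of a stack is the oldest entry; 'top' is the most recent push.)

After 1 (visit(H)): cur=H back=1 fwd=0
After 2 (back): cur=HOME back=0 fwd=1
After 3 (visit(L)): cur=L back=1 fwd=0
After 4 (back): cur=HOME back=0 fwd=1
After 5 (visit(B)): cur=B back=1 fwd=0
After 6 (back): cur=HOME back=0 fwd=1
After 7 (forward): cur=B back=1 fwd=0
After 8 (back): cur=HOME back=0 fwd=1
After 9 (visit(Q)): cur=Q back=1 fwd=0
After 10 (visit(J)): cur=J back=2 fwd=0

Answer: back: HOME,Q
current: J
forward: (empty)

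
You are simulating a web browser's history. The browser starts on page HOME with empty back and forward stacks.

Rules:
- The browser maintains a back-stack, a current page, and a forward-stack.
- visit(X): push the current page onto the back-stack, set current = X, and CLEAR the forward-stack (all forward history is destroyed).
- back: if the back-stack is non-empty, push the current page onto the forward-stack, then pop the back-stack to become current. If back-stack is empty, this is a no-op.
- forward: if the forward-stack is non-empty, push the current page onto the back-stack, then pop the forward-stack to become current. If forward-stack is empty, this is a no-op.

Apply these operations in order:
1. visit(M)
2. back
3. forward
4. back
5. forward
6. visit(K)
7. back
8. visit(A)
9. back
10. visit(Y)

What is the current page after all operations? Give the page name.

Answer: Y

Derivation:
After 1 (visit(M)): cur=M back=1 fwd=0
After 2 (back): cur=HOME back=0 fwd=1
After 3 (forward): cur=M back=1 fwd=0
After 4 (back): cur=HOME back=0 fwd=1
After 5 (forward): cur=M back=1 fwd=0
After 6 (visit(K)): cur=K back=2 fwd=0
After 7 (back): cur=M back=1 fwd=1
After 8 (visit(A)): cur=A back=2 fwd=0
After 9 (back): cur=M back=1 fwd=1
After 10 (visit(Y)): cur=Y back=2 fwd=0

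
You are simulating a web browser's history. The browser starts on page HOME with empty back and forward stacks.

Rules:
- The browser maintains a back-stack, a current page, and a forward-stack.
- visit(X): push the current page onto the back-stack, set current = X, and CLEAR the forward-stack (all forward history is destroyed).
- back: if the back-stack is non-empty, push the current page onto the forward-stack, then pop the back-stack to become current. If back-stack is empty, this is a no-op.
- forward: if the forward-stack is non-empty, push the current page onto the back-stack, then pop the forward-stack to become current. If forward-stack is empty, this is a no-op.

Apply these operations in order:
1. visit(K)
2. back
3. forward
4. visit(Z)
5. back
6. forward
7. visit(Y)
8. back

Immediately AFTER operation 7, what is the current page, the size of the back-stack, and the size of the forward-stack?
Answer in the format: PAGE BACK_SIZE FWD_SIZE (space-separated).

After 1 (visit(K)): cur=K back=1 fwd=0
After 2 (back): cur=HOME back=0 fwd=1
After 3 (forward): cur=K back=1 fwd=0
After 4 (visit(Z)): cur=Z back=2 fwd=0
After 5 (back): cur=K back=1 fwd=1
After 6 (forward): cur=Z back=2 fwd=0
After 7 (visit(Y)): cur=Y back=3 fwd=0

Y 3 0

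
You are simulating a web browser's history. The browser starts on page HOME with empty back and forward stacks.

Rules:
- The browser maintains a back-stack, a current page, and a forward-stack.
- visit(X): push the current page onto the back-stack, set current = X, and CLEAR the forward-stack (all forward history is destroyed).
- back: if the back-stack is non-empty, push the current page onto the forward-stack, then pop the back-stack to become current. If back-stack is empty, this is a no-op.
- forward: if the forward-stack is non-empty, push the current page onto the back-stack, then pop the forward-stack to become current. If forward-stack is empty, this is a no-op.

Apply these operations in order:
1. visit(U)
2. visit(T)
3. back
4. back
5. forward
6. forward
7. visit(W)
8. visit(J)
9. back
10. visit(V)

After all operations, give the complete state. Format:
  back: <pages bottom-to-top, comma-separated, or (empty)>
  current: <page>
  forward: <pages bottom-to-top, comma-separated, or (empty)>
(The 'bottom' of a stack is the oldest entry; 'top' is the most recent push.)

After 1 (visit(U)): cur=U back=1 fwd=0
After 2 (visit(T)): cur=T back=2 fwd=0
After 3 (back): cur=U back=1 fwd=1
After 4 (back): cur=HOME back=0 fwd=2
After 5 (forward): cur=U back=1 fwd=1
After 6 (forward): cur=T back=2 fwd=0
After 7 (visit(W)): cur=W back=3 fwd=0
After 8 (visit(J)): cur=J back=4 fwd=0
After 9 (back): cur=W back=3 fwd=1
After 10 (visit(V)): cur=V back=4 fwd=0

Answer: back: HOME,U,T,W
current: V
forward: (empty)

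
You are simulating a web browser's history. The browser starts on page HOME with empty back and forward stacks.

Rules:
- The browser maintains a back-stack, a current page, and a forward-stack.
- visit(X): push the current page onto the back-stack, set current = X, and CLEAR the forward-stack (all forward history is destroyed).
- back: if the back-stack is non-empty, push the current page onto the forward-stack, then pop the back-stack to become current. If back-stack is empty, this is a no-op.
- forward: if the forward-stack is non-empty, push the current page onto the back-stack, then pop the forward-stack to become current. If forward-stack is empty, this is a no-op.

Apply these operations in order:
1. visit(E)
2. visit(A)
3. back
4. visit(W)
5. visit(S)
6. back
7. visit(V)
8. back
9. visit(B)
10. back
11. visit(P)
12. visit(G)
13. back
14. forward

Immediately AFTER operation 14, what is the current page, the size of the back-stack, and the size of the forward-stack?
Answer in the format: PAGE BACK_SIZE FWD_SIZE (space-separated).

After 1 (visit(E)): cur=E back=1 fwd=0
After 2 (visit(A)): cur=A back=2 fwd=0
After 3 (back): cur=E back=1 fwd=1
After 4 (visit(W)): cur=W back=2 fwd=0
After 5 (visit(S)): cur=S back=3 fwd=0
After 6 (back): cur=W back=2 fwd=1
After 7 (visit(V)): cur=V back=3 fwd=0
After 8 (back): cur=W back=2 fwd=1
After 9 (visit(B)): cur=B back=3 fwd=0
After 10 (back): cur=W back=2 fwd=1
After 11 (visit(P)): cur=P back=3 fwd=0
After 12 (visit(G)): cur=G back=4 fwd=0
After 13 (back): cur=P back=3 fwd=1
After 14 (forward): cur=G back=4 fwd=0

G 4 0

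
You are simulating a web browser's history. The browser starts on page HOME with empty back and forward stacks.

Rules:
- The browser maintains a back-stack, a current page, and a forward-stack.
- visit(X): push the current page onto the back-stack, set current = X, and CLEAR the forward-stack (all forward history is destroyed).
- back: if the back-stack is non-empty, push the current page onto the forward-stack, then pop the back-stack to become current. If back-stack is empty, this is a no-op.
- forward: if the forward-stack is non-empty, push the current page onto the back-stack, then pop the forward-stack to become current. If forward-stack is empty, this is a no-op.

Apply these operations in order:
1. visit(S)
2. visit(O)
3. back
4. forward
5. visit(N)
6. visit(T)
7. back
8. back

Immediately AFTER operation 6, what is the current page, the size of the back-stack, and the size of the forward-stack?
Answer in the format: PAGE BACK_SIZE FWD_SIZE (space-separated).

After 1 (visit(S)): cur=S back=1 fwd=0
After 2 (visit(O)): cur=O back=2 fwd=0
After 3 (back): cur=S back=1 fwd=1
After 4 (forward): cur=O back=2 fwd=0
After 5 (visit(N)): cur=N back=3 fwd=0
After 6 (visit(T)): cur=T back=4 fwd=0

T 4 0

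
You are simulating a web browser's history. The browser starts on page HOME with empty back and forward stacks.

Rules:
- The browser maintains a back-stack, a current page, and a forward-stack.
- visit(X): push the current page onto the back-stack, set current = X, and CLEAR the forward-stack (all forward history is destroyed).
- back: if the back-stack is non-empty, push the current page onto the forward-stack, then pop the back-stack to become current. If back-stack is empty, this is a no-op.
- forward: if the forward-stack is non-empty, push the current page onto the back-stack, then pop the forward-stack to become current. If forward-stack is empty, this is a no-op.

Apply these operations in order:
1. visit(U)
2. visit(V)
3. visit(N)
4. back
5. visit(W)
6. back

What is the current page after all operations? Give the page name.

Answer: V

Derivation:
After 1 (visit(U)): cur=U back=1 fwd=0
After 2 (visit(V)): cur=V back=2 fwd=0
After 3 (visit(N)): cur=N back=3 fwd=0
After 4 (back): cur=V back=2 fwd=1
After 5 (visit(W)): cur=W back=3 fwd=0
After 6 (back): cur=V back=2 fwd=1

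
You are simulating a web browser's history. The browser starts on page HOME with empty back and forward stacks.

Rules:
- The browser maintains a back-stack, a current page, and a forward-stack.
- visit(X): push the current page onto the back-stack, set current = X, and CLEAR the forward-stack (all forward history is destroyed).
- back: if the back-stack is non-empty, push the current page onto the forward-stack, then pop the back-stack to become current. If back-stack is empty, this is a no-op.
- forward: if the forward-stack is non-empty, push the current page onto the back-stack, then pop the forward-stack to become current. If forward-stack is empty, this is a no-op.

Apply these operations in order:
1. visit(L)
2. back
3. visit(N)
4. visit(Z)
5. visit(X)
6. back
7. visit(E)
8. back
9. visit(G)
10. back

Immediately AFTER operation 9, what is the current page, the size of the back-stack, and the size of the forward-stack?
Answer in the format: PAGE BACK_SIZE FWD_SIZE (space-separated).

After 1 (visit(L)): cur=L back=1 fwd=0
After 2 (back): cur=HOME back=0 fwd=1
After 3 (visit(N)): cur=N back=1 fwd=0
After 4 (visit(Z)): cur=Z back=2 fwd=0
After 5 (visit(X)): cur=X back=3 fwd=0
After 6 (back): cur=Z back=2 fwd=1
After 7 (visit(E)): cur=E back=3 fwd=0
After 8 (back): cur=Z back=2 fwd=1
After 9 (visit(G)): cur=G back=3 fwd=0

G 3 0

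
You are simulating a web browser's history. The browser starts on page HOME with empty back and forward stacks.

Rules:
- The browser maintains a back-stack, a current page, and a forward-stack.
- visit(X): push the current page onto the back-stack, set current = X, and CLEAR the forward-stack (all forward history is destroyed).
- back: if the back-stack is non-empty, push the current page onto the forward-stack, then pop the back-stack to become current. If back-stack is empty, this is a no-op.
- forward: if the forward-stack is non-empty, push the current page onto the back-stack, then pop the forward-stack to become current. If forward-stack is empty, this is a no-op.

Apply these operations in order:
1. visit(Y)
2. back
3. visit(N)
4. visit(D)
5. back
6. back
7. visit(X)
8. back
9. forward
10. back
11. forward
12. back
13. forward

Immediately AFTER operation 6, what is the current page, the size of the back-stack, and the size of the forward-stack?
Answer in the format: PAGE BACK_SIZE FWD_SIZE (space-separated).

After 1 (visit(Y)): cur=Y back=1 fwd=0
After 2 (back): cur=HOME back=0 fwd=1
After 3 (visit(N)): cur=N back=1 fwd=0
After 4 (visit(D)): cur=D back=2 fwd=0
After 5 (back): cur=N back=1 fwd=1
After 6 (back): cur=HOME back=0 fwd=2

HOME 0 2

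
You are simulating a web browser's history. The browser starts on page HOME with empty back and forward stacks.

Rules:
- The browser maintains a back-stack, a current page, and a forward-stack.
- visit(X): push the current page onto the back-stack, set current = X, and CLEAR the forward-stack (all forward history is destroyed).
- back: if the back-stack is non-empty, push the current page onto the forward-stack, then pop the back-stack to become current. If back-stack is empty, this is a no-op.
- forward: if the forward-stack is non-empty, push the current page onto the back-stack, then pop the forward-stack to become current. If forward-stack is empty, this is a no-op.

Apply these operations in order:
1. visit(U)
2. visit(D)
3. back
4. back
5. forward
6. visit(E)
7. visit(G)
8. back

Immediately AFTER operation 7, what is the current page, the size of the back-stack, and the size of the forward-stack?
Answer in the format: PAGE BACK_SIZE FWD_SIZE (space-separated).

After 1 (visit(U)): cur=U back=1 fwd=0
After 2 (visit(D)): cur=D back=2 fwd=0
After 3 (back): cur=U back=1 fwd=1
After 4 (back): cur=HOME back=0 fwd=2
After 5 (forward): cur=U back=1 fwd=1
After 6 (visit(E)): cur=E back=2 fwd=0
After 7 (visit(G)): cur=G back=3 fwd=0

G 3 0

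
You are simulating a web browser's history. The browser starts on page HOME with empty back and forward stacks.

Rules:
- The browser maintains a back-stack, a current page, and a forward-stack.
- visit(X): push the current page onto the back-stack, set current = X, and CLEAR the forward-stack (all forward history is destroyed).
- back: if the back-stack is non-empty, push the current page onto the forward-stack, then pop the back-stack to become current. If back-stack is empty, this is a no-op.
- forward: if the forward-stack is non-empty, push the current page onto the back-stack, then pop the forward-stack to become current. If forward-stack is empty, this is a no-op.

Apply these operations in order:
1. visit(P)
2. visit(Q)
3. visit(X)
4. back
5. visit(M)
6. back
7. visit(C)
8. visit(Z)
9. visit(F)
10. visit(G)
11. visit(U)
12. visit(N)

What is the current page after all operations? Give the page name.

After 1 (visit(P)): cur=P back=1 fwd=0
After 2 (visit(Q)): cur=Q back=2 fwd=0
After 3 (visit(X)): cur=X back=3 fwd=0
After 4 (back): cur=Q back=2 fwd=1
After 5 (visit(M)): cur=M back=3 fwd=0
After 6 (back): cur=Q back=2 fwd=1
After 7 (visit(C)): cur=C back=3 fwd=0
After 8 (visit(Z)): cur=Z back=4 fwd=0
After 9 (visit(F)): cur=F back=5 fwd=0
After 10 (visit(G)): cur=G back=6 fwd=0
After 11 (visit(U)): cur=U back=7 fwd=0
After 12 (visit(N)): cur=N back=8 fwd=0

Answer: N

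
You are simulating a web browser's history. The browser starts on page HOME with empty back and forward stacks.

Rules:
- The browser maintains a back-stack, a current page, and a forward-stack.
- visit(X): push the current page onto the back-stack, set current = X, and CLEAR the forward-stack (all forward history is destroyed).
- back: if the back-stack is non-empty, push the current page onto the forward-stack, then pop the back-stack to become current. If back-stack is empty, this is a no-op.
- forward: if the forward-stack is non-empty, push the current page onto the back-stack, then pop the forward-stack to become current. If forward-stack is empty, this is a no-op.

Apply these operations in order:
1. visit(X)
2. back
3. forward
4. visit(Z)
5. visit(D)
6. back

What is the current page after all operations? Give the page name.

After 1 (visit(X)): cur=X back=1 fwd=0
After 2 (back): cur=HOME back=0 fwd=1
After 3 (forward): cur=X back=1 fwd=0
After 4 (visit(Z)): cur=Z back=2 fwd=0
After 5 (visit(D)): cur=D back=3 fwd=0
After 6 (back): cur=Z back=2 fwd=1

Answer: Z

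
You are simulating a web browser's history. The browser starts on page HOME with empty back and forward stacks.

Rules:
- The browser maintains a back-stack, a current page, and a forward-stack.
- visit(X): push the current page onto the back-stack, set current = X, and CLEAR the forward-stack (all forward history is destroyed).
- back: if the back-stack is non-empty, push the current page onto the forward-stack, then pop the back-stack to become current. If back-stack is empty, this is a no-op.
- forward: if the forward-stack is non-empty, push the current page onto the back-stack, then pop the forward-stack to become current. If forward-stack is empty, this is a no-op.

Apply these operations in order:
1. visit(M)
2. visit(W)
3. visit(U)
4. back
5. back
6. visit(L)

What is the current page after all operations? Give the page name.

Answer: L

Derivation:
After 1 (visit(M)): cur=M back=1 fwd=0
After 2 (visit(W)): cur=W back=2 fwd=0
After 3 (visit(U)): cur=U back=3 fwd=0
After 4 (back): cur=W back=2 fwd=1
After 5 (back): cur=M back=1 fwd=2
After 6 (visit(L)): cur=L back=2 fwd=0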